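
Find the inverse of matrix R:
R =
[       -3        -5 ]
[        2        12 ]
det(R) = -26
R⁻¹ =
[    -6/13     -5/26 ]
[     1/13      3/26 ]

For a 2×2 matrix R = [[a, b], [c, d]] with det(R) ≠ 0, R⁻¹ = (1/det(R)) * [[d, -b], [-c, a]].
det(R) = (-3)*(12) - (-5)*(2) = -36 + 10 = -26.
R⁻¹ = (1/-26) * [[12, 5], [-2, -3]].
Dividing each entry by -26 and reducing:
R⁻¹ =
[    -6/13     -5/26 ]
[     1/13      3/26 ]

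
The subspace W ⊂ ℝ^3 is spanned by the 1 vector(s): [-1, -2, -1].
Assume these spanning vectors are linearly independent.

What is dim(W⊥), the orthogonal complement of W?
dim(W⊥) = 2

For any subspace W of ℝ^n, dim(W) + dim(W⊥) = n (the whole-space dimension).
Here the given 1 vectors are linearly independent, so dim(W) = 1.
Thus dim(W⊥) = n - dim(W) = 3 - 1 = 2.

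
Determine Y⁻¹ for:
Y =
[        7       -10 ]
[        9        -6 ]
det(Y) = 48
Y⁻¹ =
[     -1/8      5/24 ]
[    -3/16      7/48 ]

For a 2×2 matrix Y = [[a, b], [c, d]] with det(Y) ≠ 0, Y⁻¹ = (1/det(Y)) * [[d, -b], [-c, a]].
det(Y) = (7)*(-6) - (-10)*(9) = -42 + 90 = 48.
Y⁻¹ = (1/48) * [[-6, 10], [-9, 7]].
Dividing each entry by 48 and reducing:
Y⁻¹ =
[     -1/8      5/24 ]
[    -3/16      7/48 ]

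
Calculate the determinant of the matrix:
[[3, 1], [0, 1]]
3

For a 2×2 matrix [[a, b], [c, d]], det = ad - bc
det = (3)(1) - (1)(0) = 3 - 0 = 3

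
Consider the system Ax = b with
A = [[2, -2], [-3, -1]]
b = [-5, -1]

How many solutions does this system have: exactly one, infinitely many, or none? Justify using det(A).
Exactly one solution

Compute det(A) = (2)*(-1) - (-2)*(-3) = -8.
Because det(A) ≠ 0, A is invertible and Ax = b has a unique solution for every b (here x = A⁻¹ b).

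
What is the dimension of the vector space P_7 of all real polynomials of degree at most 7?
Dimension = 8

A polynomial of degree at most 7 can be written as a₀ + a₁x + a₂x² + … + a_7x^7, with 8 free coefficients a₀, …, a_7.
The set {1, x, x², …, x^7} is a basis: it spans P_7 (every such polynomial is a linear combination of these) and is linearly independent (a polynomial is zero iff all its coefficients are zero).
Therefore dim(P_7) = 7 + 1 = 8.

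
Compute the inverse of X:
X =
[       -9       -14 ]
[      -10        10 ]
det(X) = -230
X⁻¹ =
[    -1/23    -7/115 ]
[    -1/23     9/230 ]

For a 2×2 matrix X = [[a, b], [c, d]] with det(X) ≠ 0, X⁻¹ = (1/det(X)) * [[d, -b], [-c, a]].
det(X) = (-9)*(10) - (-14)*(-10) = -90 - 140 = -230.
X⁻¹ = (1/-230) * [[10, 14], [10, -9]].
Dividing each entry by -230 and reducing:
X⁻¹ =
[    -1/23    -7/115 ]
[    -1/23     9/230 ]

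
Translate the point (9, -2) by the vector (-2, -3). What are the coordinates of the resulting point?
(7, -5)

Translation by (-2, -3):
x' = 9 + -2 = 7
y' = -2 + -3 = -5
Homogeneous matrix: [[1, 0, -2], [0, 1, -3], [0, 0, 1]]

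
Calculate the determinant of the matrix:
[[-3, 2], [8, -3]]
-7

For a 2×2 matrix [[a, b], [c, d]], det = ad - bc
det = (-3)(-3) - (2)(8) = 9 - 16 = -7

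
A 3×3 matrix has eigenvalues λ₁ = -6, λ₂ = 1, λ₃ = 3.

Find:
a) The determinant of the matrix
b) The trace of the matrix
det = -18, trace = -2

Two standard eigenvalue identities:
- det(A) equals the product of the eigenvalues (counted with multiplicity).
- trace(A) equals the sum of the eigenvalues.
det(A) = (-6)*(1)*(3) = -18.
trace(A) = -6 + 1 + 3 = -2.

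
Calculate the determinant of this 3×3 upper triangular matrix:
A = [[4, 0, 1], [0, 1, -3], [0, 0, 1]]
4

The determinant of a triangular matrix is the product of its diagonal entries (the off-diagonal entries above the diagonal do not affect it).
det(A) = (4) * (1) * (1) = 4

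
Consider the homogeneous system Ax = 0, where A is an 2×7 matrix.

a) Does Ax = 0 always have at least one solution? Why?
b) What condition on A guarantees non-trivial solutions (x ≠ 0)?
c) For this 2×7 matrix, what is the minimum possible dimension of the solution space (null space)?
a) Yes, x = 0 is always a solution. b) When A has linearly dependent columns (rank < n). c) Minimum nullity = 5.

a) x = 0 satisfies A·0 = 0, so the zero vector is always a solution.
b) Non-trivial solutions exist iff the columns of A are linearly dependent, equivalently rank(A) < n (the number of columns).
c) By rank-nullity, rank(A) + nullity(A) = n = 7. Since A has only 2 rows, rank(A) ≤ 2, so nullity(A) ≥ 7 - 2 = 5.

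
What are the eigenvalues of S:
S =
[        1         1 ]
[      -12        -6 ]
λ = -3, -2

Solve det(S - λI) = 0. For a 2×2 matrix the characteristic equation is λ² - (trace)λ + det = 0.
trace(S) = a + d = 1 - 6 = -5.
det(S) = a*d - b*c = (1)*(-6) - (1)*(-12) = -6 + 12 = 6.
Characteristic equation: λ² - (-5)λ + (6) = 0.
Discriminant = (-5)² - 4*(6) = 25 - 24 = 1.
λ = (-5 ± √1) / 2 = (-5 ± 1) / 2 = -3, -2.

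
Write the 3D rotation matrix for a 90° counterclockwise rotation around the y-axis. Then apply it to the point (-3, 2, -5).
R = [[0, 0, 1], [0, 1, 0], [-1, 0, 0]]; R·(-3, 2, -5) = (-5, 2, 3)

Rotation matrix for 90° around y-axis:
cos(90°) = 0, sin(90°) = 1
R = [[0, 0, 1], [0, 1, 0], [-1, 0, 0]]
Apply to (-3, 2, -5): R·[-3, 2, -5]ᵀ = (-5, 2, 3)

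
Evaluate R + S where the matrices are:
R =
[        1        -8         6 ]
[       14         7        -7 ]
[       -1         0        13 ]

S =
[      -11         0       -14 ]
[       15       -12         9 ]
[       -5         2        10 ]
R + S =
[      -10        -8        -8 ]
[       29        -5         2 ]
[       -6         2        23 ]

Matrix addition is elementwise: (R+S)[i][j] = R[i][j] + S[i][j].
  (R+S)[0][0] = (1) + (-11) = -10
  (R+S)[0][1] = (-8) + (0) = -8
  (R+S)[0][2] = (6) + (-14) = -8
  (R+S)[1][0] = (14) + (15) = 29
  (R+S)[1][1] = (7) + (-12) = -5
  (R+S)[1][2] = (-7) + (9) = 2
  (R+S)[2][0] = (-1) + (-5) = -6
  (R+S)[2][1] = (0) + (2) = 2
  (R+S)[2][2] = (13) + (10) = 23
R + S =
[      -10        -8        -8 ]
[       29        -5         2 ]
[       -6         2        23 ]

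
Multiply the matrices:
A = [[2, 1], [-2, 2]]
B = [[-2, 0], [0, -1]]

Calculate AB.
[[-4, -1], [4, -2]]

Each entry (i,j) of AB = sum over k of A[i][k]*B[k][j].
(AB)[0][0] = (2)*(-2) + (1)*(0) = -4
(AB)[0][1] = (2)*(0) + (1)*(-1) = -1
(AB)[1][0] = (-2)*(-2) + (2)*(0) = 4
(AB)[1][1] = (-2)*(0) + (2)*(-1) = -2
AB = [[-4, -1], [4, -2]]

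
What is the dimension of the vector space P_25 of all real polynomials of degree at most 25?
Dimension = 26

A polynomial of degree at most 25 can be written as a₀ + a₁x + a₂x² + … + a_25x^25, with 26 free coefficients a₀, …, a_25.
The set {1, x, x², …, x^25} is a basis: it spans P_25 (every such polynomial is a linear combination of these) and is linearly independent (a polynomial is zero iff all its coefficients are zero).
Therefore dim(P_25) = 25 + 1 = 26.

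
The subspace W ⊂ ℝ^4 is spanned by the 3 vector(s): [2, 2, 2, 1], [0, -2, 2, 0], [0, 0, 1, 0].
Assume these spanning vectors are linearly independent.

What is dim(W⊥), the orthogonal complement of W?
dim(W⊥) = 1

For any subspace W of ℝ^n, dim(W) + dim(W⊥) = n (the whole-space dimension).
Here the given 3 vectors are linearly independent, so dim(W) = 3.
Thus dim(W⊥) = n - dim(W) = 4 - 3 = 1.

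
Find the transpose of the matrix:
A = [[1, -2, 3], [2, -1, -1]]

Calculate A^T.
[[1, 2], [-2, -1], [3, -1]]

The transpose sends entry (i,j) to (j,i); rows become columns.
Row 0 of A: [1, -2, 3] -> column 0 of A^T.
Row 1 of A: [2, -1, -1] -> column 1 of A^T.
A^T = [[1, 2], [-2, -1], [3, -1]]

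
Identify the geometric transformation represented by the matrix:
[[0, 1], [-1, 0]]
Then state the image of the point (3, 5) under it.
rotation by 90° clockwise (i.e., 270° counterclockwise); image of (3, 5) is (5, -3)

This matches the form [[cos θ, -sin θ], [sin θ, cos θ]] of a rotation matrix; reading off cos θ and sin θ gives the angle.
The matrix [[0, 1], [-1, 0]] represents: rotation by 90° clockwise (i.e., 270° counterclockwise).
Applying it to (3, 5): [0·3 + 1·5, -1·3 + 0·5] = (5, -3).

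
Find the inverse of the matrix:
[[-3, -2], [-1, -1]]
[[-1, 2], [1, -3]]

For [[a,b],[c,d]], inverse = (1/det)·[[d,-b],[-c,a]]
det = -3·-1 - -2·-1 = 1
Inverse = (1/1)·[[-1, 2], [1, -3]]
        = [[-1, 2], [1, -3]]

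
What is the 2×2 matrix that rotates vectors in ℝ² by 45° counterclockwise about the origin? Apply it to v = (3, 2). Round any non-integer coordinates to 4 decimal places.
R = [[√2/2, -√2/2], [√2/2, √2/2]]; R·v = (0.7071, 3.5355)

A counterclockwise rotation by angle θ in ℝ² has matrix R(θ) = [[cos θ, -sin θ], [sin θ, cos θ]].
For θ = 45°: cos θ = √2/2, sin θ = √2/2.
R(45°) = [[√2/2, -√2/2], [√2/2, √2/2]].
R·v = [√2/2·3 + (-√2/2)·2, √2/2·3 + √2/2·2] = (0.7071, 3.5355).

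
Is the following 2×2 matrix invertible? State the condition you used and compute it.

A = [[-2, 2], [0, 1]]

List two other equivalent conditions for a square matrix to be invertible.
Yes, invertible; det(A) = -2 ≠ 0. Equivalent conditions: rank(A) = 2; Ax = 0 has only the trivial solution; 0 is not an eigenvalue; the columns of A are linearly independent.

To check invertibility, compute det(A).
The given matrix is triangular, so det(A) equals the product of its diagonal entries = -2 ≠ 0.
Since det(A) ≠ 0, A is invertible.
Equivalent conditions for a square matrix A to be invertible:
- rank(A) = 2 (full rank).
- The homogeneous system Ax = 0 has only the trivial solution x = 0.
- 0 is not an eigenvalue of A.
- The columns (equivalently rows) of A are linearly independent.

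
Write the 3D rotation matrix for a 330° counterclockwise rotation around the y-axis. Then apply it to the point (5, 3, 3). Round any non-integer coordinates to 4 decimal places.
R = [[√3/2, 0, -1/2], [0, 1, 0], [1/2, 0, √3/2]]; R·(5, 3, 3) = (2.8301, 3.0000, 5.0981)

Rotation matrix for 330° around y-axis:
cos(330°) = √3/2, sin(330°) = -1/2
R = [[√3/2, 0, -1/2], [0, 1, 0], [1/2, 0, √3/2]]
Apply to (5, 3, 3): R·[5, 3, 3]ᵀ = (2.8301, 3.0000, 5.0981)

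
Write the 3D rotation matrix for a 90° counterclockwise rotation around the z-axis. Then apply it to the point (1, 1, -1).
R = [[0, -1, 0], [1, 0, 0], [0, 0, 1]]; R·(1, 1, -1) = (-1, 1, -1)

Rotation matrix for 90° around z-axis:
cos(90°) = 0, sin(90°) = 1
R = [[0, -1, 0], [1, 0, 0], [0, 0, 1]]
Apply to (1, 1, -1): R·[1, 1, -1]ᵀ = (-1, 1, -1)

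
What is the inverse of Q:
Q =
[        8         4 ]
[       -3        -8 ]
det(Q) = -52
Q⁻¹ =
[     2/13      1/13 ]
[    -3/52     -2/13 ]

For a 2×2 matrix Q = [[a, b], [c, d]] with det(Q) ≠ 0, Q⁻¹ = (1/det(Q)) * [[d, -b], [-c, a]].
det(Q) = (8)*(-8) - (4)*(-3) = -64 + 12 = -52.
Q⁻¹ = (1/-52) * [[-8, -4], [3, 8]].
Dividing each entry by -52 and reducing:
Q⁻¹ =
[     2/13      1/13 ]
[    -3/52     -2/13 ]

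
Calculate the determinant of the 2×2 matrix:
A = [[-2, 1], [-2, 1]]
0

For A = [[a, b], [c, d]], det(A) = a*d - b*c.
det(A) = (-2)*(1) - (1)*(-2) = -2 - -2 = 0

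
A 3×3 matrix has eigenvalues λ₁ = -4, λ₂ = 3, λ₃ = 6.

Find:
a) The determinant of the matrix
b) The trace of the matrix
det = -72, trace = 5

Two standard eigenvalue identities:
- det(A) equals the product of the eigenvalues (counted with multiplicity).
- trace(A) equals the sum of the eigenvalues.
det(A) = (-4)*(3)*(6) = -72.
trace(A) = -4 + 3 + 6 = 5.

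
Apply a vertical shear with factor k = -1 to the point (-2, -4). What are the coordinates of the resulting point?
(-2, -2)

Shear matrix for vertical shear with factor k = -1:
[[1, 0], [-1, 1]]
Result: (-2, -4) → (-2, -2)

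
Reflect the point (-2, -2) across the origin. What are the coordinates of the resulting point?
(2, 2)

Reflection across origin: (-2, -2) → (2, 2)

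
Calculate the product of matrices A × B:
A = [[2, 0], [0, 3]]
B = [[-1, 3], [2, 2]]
[[-2, 6], [6, 6]]

Matrix multiplication:
C[0][0] = 2×-1 + 0×2 = -2
C[0][1] = 2×3 + 0×2 = 6
C[1][0] = 0×-1 + 3×2 = 6
C[1][1] = 0×3 + 3×2 = 6
Result: [[-2, 6], [6, 6]]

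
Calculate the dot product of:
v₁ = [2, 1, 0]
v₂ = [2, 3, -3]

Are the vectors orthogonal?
7, No

The dot product is the sum of products of corresponding components.
v₁·v₂ = (2)*(2) + (1)*(3) + (0)*(-3) = 4 + 3 + 0 = 7.
Two vectors are orthogonal iff their dot product is 0; here the dot product is 7, so the vectors are not orthogonal.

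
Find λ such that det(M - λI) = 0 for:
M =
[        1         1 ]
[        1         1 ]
λ = 0, 2

Solve det(M - λI) = 0. For a 2×2 matrix the characteristic equation is λ² - (trace)λ + det = 0.
trace(M) = a + d = 1 + 1 = 2.
det(M) = a*d - b*c = (1)*(1) - (1)*(1) = 1 - 1 = 0.
Characteristic equation: λ² - (2)λ + (0) = 0.
Discriminant = (2)² - 4*(0) = 4 - 0 = 4.
λ = (2 ± √4) / 2 = (2 ± 2) / 2 = 0, 2.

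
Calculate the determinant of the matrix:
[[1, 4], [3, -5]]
-17

For a 2×2 matrix [[a, b], [c, d]], det = ad - bc
det = (1)(-5) - (4)(3) = -5 - 12 = -17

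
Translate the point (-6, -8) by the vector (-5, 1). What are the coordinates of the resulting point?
(-11, -7)

Translation by (-5, 1):
x' = -6 + -5 = -11
y' = -8 + 1 = -7
Homogeneous matrix: [[1, 0, -5], [0, 1, 1], [0, 0, 1]]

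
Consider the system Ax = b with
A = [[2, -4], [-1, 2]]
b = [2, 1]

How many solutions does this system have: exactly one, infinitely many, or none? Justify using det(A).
No solution

det(A) = (2)*(2) - (-4)*(-1) = 0, so A is singular.
The column space of A is span(column 1) = span([2, -1]).
b = [2, 1] is not a scalar multiple of column 1, so b ∉ column space and the system is inconsistent — no solution.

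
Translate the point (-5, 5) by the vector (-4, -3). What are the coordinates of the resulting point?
(-9, 2)

Translation by (-4, -3):
x' = -5 + -4 = -9
y' = 5 + -3 = 2
Homogeneous matrix: [[1, 0, -4], [0, 1, -3], [0, 0, 1]]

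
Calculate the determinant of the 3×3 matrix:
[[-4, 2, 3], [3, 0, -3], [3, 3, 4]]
-51

Expansion along first row:
det = -4·det([[0,-3],[3,4]]) - 2·det([[3,-3],[3,4]]) + 3·det([[3,0],[3,3]])
    = -4·(0·4 - -3·3) - 2·(3·4 - -3·3) + 3·(3·3 - 0·3)
    = -4·9 - 2·21 + 3·9
    = -36 + -42 + 27 = -51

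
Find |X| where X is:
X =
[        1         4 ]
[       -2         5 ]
det(X) = 13

For a 2×2 matrix [[a, b], [c, d]], det = a*d - b*c.
det(X) = (1)*(5) - (4)*(-2) = 5 + 8 = 13.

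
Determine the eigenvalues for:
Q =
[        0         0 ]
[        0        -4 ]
λ = -4, 0

Solve det(Q - λI) = 0. For a 2×2 matrix the characteristic equation is λ² - (trace)λ + det = 0.
trace(Q) = a + d = 0 - 4 = -4.
det(Q) = a*d - b*c = (0)*(-4) - (0)*(0) = 0 - 0 = 0.
Characteristic equation: λ² - (-4)λ + (0) = 0.
Discriminant = (-4)² - 4*(0) = 16 - 0 = 16.
λ = (-4 ± √16) / 2 = (-4 ± 4) / 2 = -4, 0.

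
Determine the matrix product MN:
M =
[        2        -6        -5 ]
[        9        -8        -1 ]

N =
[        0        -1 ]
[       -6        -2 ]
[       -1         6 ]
MN =
[       41       -20 ]
[       49         1 ]

Matrix multiplication: (MN)[i][j] = sum over k of M[i][k] * N[k][j].
  (MN)[0][0] = (2)*(0) + (-6)*(-6) + (-5)*(-1) = 41
  (MN)[0][1] = (2)*(-1) + (-6)*(-2) + (-5)*(6) = -20
  (MN)[1][0] = (9)*(0) + (-8)*(-6) + (-1)*(-1) = 49
  (MN)[1][1] = (9)*(-1) + (-8)*(-2) + (-1)*(6) = 1
MN =
[       41       -20 ]
[       49         1 ]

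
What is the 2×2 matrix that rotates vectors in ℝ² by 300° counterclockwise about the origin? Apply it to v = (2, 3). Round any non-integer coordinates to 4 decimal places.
R = [[1/2, √3/2], [-√3/2, 1/2]]; R·v = (3.5981, -0.2321)

A counterclockwise rotation by angle θ in ℝ² has matrix R(θ) = [[cos θ, -sin θ], [sin θ, cos θ]].
For θ = 300°: cos θ = 1/2, sin θ = -√3/2.
R(300°) = [[1/2, √3/2], [-√3/2, 1/2]].
R·v = [1/2·2 + (√3/2)·3, -√3/2·2 + 1/2·3] = (3.5981, -0.2321).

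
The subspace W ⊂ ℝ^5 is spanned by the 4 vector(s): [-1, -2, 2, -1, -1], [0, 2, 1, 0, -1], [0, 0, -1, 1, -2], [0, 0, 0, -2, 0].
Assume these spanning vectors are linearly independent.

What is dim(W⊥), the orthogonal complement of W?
dim(W⊥) = 1

For any subspace W of ℝ^n, dim(W) + dim(W⊥) = n (the whole-space dimension).
Here the given 4 vectors are linearly independent, so dim(W) = 4.
Thus dim(W⊥) = n - dim(W) = 5 - 4 = 1.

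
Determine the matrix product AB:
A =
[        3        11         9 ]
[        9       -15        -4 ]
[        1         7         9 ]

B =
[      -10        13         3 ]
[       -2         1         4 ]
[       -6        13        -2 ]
AB =
[     -106       167        35 ]
[      -36        50       -25 ]
[      -78       137        13 ]

Matrix multiplication: (AB)[i][j] = sum over k of A[i][k] * B[k][j].
  (AB)[0][0] = (3)*(-10) + (11)*(-2) + (9)*(-6) = -106
  (AB)[0][1] = (3)*(13) + (11)*(1) + (9)*(13) = 167
  (AB)[0][2] = (3)*(3) + (11)*(4) + (9)*(-2) = 35
  (AB)[1][0] = (9)*(-10) + (-15)*(-2) + (-4)*(-6) = -36
  (AB)[1][1] = (9)*(13) + (-15)*(1) + (-4)*(13) = 50
  (AB)[1][2] = (9)*(3) + (-15)*(4) + (-4)*(-2) = -25
  (AB)[2][0] = (1)*(-10) + (7)*(-2) + (9)*(-6) = -78
  (AB)[2][1] = (1)*(13) + (7)*(1) + (9)*(13) = 137
  (AB)[2][2] = (1)*(3) + (7)*(4) + (9)*(-2) = 13
AB =
[     -106       167        35 ]
[      -36        50       -25 ]
[      -78       137        13 ]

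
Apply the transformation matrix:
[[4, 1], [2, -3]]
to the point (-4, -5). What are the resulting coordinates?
(-21, 7)

Matrix multiplication:
[[4, 1], [2, -3]] × [-4, -5]ᵀ
= [4×-4 + 1×-5, 2×-4 + -3×-5]ᵀ
= [-21.0000, 7.0000]ᵀ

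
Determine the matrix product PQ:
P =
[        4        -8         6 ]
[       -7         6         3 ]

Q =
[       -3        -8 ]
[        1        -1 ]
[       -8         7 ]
PQ =
[      -68        18 ]
[        3        71 ]

Matrix multiplication: (PQ)[i][j] = sum over k of P[i][k] * Q[k][j].
  (PQ)[0][0] = (4)*(-3) + (-8)*(1) + (6)*(-8) = -68
  (PQ)[0][1] = (4)*(-8) + (-8)*(-1) + (6)*(7) = 18
  (PQ)[1][0] = (-7)*(-3) + (6)*(1) + (3)*(-8) = 3
  (PQ)[1][1] = (-7)*(-8) + (6)*(-1) + (3)*(7) = 71
PQ =
[      -68        18 ]
[        3        71 ]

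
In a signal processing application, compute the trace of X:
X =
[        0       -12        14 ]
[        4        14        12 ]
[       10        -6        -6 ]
tr(X) = 0 + 14 - 6 = 8

The trace of a square matrix is the sum of its diagonal entries.
Diagonal entries of X: X[0][0] = 0, X[1][1] = 14, X[2][2] = -6.
tr(X) = 0 + 14 - 6 = 8.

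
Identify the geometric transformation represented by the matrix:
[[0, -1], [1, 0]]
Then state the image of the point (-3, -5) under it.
rotation by 90° counterclockwise; image of (-3, -5) is (5, -3)

This matches the form [[cos θ, -sin θ], [sin θ, cos θ]] of a rotation matrix; reading off cos θ and sin θ gives the angle.
The matrix [[0, -1], [1, 0]] represents: rotation by 90° counterclockwise.
Applying it to (-3, -5): [0·-3 + -1·-5, 1·-3 + 0·-5] = (5, -3).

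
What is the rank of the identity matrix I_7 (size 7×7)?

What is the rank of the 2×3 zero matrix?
rank(I_7) = 7, rank(0) = 0

The identity I_7 has 7 columns that are the standard basis vectors e_1, …, e_7. These are linearly independent, so all 7 columns are pivots and rank(I_7) = 7.
The 2×3 zero matrix has every entry zero, so every row is the zero row and there are no pivots; rank(0) = 0.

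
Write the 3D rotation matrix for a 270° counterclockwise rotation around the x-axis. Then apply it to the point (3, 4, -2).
R = [[1, 0, 0], [0, 0, 1], [0, -1, 0]]; R·(3, 4, -2) = (3, -2, -4)

Rotation matrix for 270° around x-axis:
cos(270°) = 0, sin(270°) = -1
R = [[1, 0, 0], [0, 0, 1], [0, -1, 0]]
Apply to (3, 4, -2): R·[3, 4, -2]ᵀ = (3, -2, -4)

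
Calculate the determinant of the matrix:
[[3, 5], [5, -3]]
-34

For a 2×2 matrix [[a, b], [c, d]], det = ad - bc
det = (3)(-3) - (5)(5) = -9 - 25 = -34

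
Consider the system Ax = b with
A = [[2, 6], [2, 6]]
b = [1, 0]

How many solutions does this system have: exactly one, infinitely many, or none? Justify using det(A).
No solution

det(A) = (2)*(6) - (6)*(2) = 0, so A is singular.
The column space of A is span(column 1) = span([2, 2]).
b = [1, 0] is not a scalar multiple of column 1, so b ∉ column space and the system is inconsistent — no solution.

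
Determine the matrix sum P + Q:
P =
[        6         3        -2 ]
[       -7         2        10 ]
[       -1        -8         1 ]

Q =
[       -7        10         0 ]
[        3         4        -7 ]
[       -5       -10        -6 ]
P + Q =
[       -1        13        -2 ]
[       -4         6         3 ]
[       -6       -18        -5 ]

Matrix addition is elementwise: (P+Q)[i][j] = P[i][j] + Q[i][j].
  (P+Q)[0][0] = (6) + (-7) = -1
  (P+Q)[0][1] = (3) + (10) = 13
  (P+Q)[0][2] = (-2) + (0) = -2
  (P+Q)[1][0] = (-7) + (3) = -4
  (P+Q)[1][1] = (2) + (4) = 6
  (P+Q)[1][2] = (10) + (-7) = 3
  (P+Q)[2][0] = (-1) + (-5) = -6
  (P+Q)[2][1] = (-8) + (-10) = -18
  (P+Q)[2][2] = (1) + (-6) = -5
P + Q =
[       -1        13        -2 ]
[       -4         6         3 ]
[       -6       -18        -5 ]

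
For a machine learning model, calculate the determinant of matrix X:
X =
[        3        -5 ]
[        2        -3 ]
det(X) = 1

For a 2×2 matrix [[a, b], [c, d]], det = a*d - b*c.
det(X) = (3)*(-3) - (-5)*(2) = -9 + 10 = 1.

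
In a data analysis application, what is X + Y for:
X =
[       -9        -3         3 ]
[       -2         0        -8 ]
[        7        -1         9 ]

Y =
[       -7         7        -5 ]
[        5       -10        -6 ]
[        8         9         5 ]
X + Y =
[      -16         4        -2 ]
[        3       -10       -14 ]
[       15         8        14 ]

Matrix addition is elementwise: (X+Y)[i][j] = X[i][j] + Y[i][j].
  (X+Y)[0][0] = (-9) + (-7) = -16
  (X+Y)[0][1] = (-3) + (7) = 4
  (X+Y)[0][2] = (3) + (-5) = -2
  (X+Y)[1][0] = (-2) + (5) = 3
  (X+Y)[1][1] = (0) + (-10) = -10
  (X+Y)[1][2] = (-8) + (-6) = -14
  (X+Y)[2][0] = (7) + (8) = 15
  (X+Y)[2][1] = (-1) + (9) = 8
  (X+Y)[2][2] = (9) + (5) = 14
X + Y =
[      -16         4        -2 ]
[        3       -10       -14 ]
[       15         8        14 ]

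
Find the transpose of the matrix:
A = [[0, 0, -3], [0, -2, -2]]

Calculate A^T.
[[0, 0], [0, -2], [-3, -2]]

The transpose sends entry (i,j) to (j,i); rows become columns.
Row 0 of A: [0, 0, -3] -> column 0 of A^T.
Row 1 of A: [0, -2, -2] -> column 1 of A^T.
A^T = [[0, 0], [0, -2], [-3, -2]]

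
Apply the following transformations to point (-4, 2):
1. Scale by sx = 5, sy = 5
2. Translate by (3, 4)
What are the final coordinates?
(-17, 14)

Step 1: Scale (-4, 2) by (sx, sy) = (5, 5) → (-20, 10)
Step 2: Translate by (3, 4) → (-17, 14)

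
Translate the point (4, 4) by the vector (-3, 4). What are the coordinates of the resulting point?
(1, 8)

Translation by (-3, 4):
x' = 4 + -3 = 1
y' = 4 + 4 = 8
Homogeneous matrix: [[1, 0, -3], [0, 1, 4], [0, 0, 1]]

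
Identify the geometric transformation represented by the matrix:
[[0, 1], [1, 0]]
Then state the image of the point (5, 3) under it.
reflection across the line y = x; image of (5, 3) is (3, 5)

This is a symmetric orthogonal matrix with determinant -1, which characterizes a reflection in ℝ².
The matrix [[0, 1], [1, 0]] represents: reflection across the line y = x.
Applying it to (5, 3): [0·5 + 1·3, 1·5 + 0·3] = (3, 5).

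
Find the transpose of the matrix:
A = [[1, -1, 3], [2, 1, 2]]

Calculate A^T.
[[1, 2], [-1, 1], [3, 2]]

The transpose sends entry (i,j) to (j,i); rows become columns.
Row 0 of A: [1, -1, 3] -> column 0 of A^T.
Row 1 of A: [2, 1, 2] -> column 1 of A^T.
A^T = [[1, 2], [-1, 1], [3, 2]]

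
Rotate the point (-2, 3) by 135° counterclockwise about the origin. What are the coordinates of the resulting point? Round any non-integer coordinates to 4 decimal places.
(-0.7071, -3.5355)

Rotation matrix R(θ) = [[cos θ, -sin θ], [sin θ, cos θ]]; for θ = 135°:
R = [[-√2/2, -√2/2], [√2/2, -√2/2]]
Result: R × [-2, 3]ᵀ = [-√2/2·-2 + (-√2/2)·3, √2/2·-2 + (-√2/2)·3]ᵀ = (-0.7071, -3.5355)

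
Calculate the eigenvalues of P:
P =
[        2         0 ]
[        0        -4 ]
λ = -4, 2

Solve det(P - λI) = 0. For a 2×2 matrix the characteristic equation is λ² - (trace)λ + det = 0.
trace(P) = a + d = 2 - 4 = -2.
det(P) = a*d - b*c = (2)*(-4) - (0)*(0) = -8 - 0 = -8.
Characteristic equation: λ² - (-2)λ + (-8) = 0.
Discriminant = (-2)² - 4*(-8) = 4 + 32 = 36.
λ = (-2 ± √36) / 2 = (-2 ± 6) / 2 = -4, 2.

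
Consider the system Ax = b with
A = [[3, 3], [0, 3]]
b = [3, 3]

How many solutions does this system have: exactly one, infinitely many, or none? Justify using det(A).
Exactly one solution

Compute det(A) = (3)*(3) - (3)*(0) = 9.
Because det(A) ≠ 0, A is invertible and Ax = b has a unique solution for every b (here x = A⁻¹ b).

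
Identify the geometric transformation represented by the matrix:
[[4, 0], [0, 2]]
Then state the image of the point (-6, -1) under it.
non-uniform scaling by (4, 2); image of (-6, -1) is (-24, -2)

This is diagonal with distinct entries, so it scales the x-axis by 4 and the y-axis by 2.
The matrix [[4, 0], [0, 2]] represents: non-uniform scaling by (4, 2).
Applying it to (-6, -1): [4·-6 + 0·-1, 0·-6 + 2·-1] = (-24, -2).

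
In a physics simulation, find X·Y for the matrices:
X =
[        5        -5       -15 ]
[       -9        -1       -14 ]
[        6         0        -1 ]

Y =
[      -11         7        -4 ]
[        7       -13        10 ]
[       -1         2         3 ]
XY =
[      -75        70      -115 ]
[      106       -78       -16 ]
[      -65        40       -27 ]

Matrix multiplication: (XY)[i][j] = sum over k of X[i][k] * Y[k][j].
  (XY)[0][0] = (5)*(-11) + (-5)*(7) + (-15)*(-1) = -75
  (XY)[0][1] = (5)*(7) + (-5)*(-13) + (-15)*(2) = 70
  (XY)[0][2] = (5)*(-4) + (-5)*(10) + (-15)*(3) = -115
  (XY)[1][0] = (-9)*(-11) + (-1)*(7) + (-14)*(-1) = 106
  (XY)[1][1] = (-9)*(7) + (-1)*(-13) + (-14)*(2) = -78
  (XY)[1][2] = (-9)*(-4) + (-1)*(10) + (-14)*(3) = -16
  (XY)[2][0] = (6)*(-11) + (0)*(7) + (-1)*(-1) = -65
  (XY)[2][1] = (6)*(7) + (0)*(-13) + (-1)*(2) = 40
  (XY)[2][2] = (6)*(-4) + (0)*(10) + (-1)*(3) = -27
XY =
[      -75        70      -115 ]
[      106       -78       -16 ]
[      -65        40       -27 ]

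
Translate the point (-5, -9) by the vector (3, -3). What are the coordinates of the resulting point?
(-2, -12)

Translation by (3, -3):
x' = -5 + 3 = -2
y' = -9 + -3 = -12
Homogeneous matrix: [[1, 0, 3], [0, 1, -3], [0, 0, 1]]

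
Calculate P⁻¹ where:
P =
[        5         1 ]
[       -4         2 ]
det(P) = 14
P⁻¹ =
[      1/7     -1/14 ]
[      2/7      5/14 ]

For a 2×2 matrix P = [[a, b], [c, d]] with det(P) ≠ 0, P⁻¹ = (1/det(P)) * [[d, -b], [-c, a]].
det(P) = (5)*(2) - (1)*(-4) = 10 + 4 = 14.
P⁻¹ = (1/14) * [[2, -1], [4, 5]].
Dividing each entry by 14 and reducing:
P⁻¹ =
[      1/7     -1/14 ]
[      2/7      5/14 ]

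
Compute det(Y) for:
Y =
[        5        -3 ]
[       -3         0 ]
det(Y) = -9

For a 2×2 matrix [[a, b], [c, d]], det = a*d - b*c.
det(Y) = (5)*(0) - (-3)*(-3) = 0 - 9 = -9.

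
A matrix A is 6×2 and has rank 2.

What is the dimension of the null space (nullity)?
0

The rank-nullity theorem for an m×n matrix states:
rank(A) + nullity(A) = n (the number of columns).
Here n = 2 and rank(A) = 2, so nullity(A) = 2 - 2 = 0.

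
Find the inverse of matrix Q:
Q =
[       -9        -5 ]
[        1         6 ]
det(Q) = -49
Q⁻¹ =
[    -6/49     -5/49 ]
[     1/49      9/49 ]

For a 2×2 matrix Q = [[a, b], [c, d]] with det(Q) ≠ 0, Q⁻¹ = (1/det(Q)) * [[d, -b], [-c, a]].
det(Q) = (-9)*(6) - (-5)*(1) = -54 + 5 = -49.
Q⁻¹ = (1/-49) * [[6, 5], [-1, -9]].
Dividing each entry by -49 and reducing:
Q⁻¹ =
[    -6/49     -5/49 ]
[     1/49      9/49 ]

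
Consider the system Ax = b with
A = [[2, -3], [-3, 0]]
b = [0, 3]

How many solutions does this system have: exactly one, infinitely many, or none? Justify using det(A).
Exactly one solution

Compute det(A) = (2)*(0) - (-3)*(-3) = -9.
Because det(A) ≠ 0, A is invertible and Ax = b has a unique solution for every b (here x = A⁻¹ b).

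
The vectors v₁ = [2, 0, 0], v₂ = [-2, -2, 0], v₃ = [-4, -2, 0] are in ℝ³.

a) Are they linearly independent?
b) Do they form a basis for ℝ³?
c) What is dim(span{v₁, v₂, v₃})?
Not independent, not a basis, dim(span) = 2

Check whether v₃ can be written as a linear combination of v₁ and v₂.
v₃ = (-1)·v₁ + (1)·v₂ = [-4, -2, 0], so the three vectors are linearly dependent.
Thus they do not form a basis for ℝ³, and dim(span{v₁, v₂, v₃}) = 2 (spanned by v₁ and v₂).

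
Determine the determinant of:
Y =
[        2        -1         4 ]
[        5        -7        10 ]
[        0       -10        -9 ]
det(Y) = 81

Expand along row 0 (cofactor expansion): det(Y) = a*(e*i - f*h) - b*(d*i - f*g) + c*(d*h - e*g), where the 3×3 is [[a, b, c], [d, e, f], [g, h, i]].
Minor M_00 = (-7)*(-9) - (10)*(-10) = 63 + 100 = 163.
Minor M_01 = (5)*(-9) - (10)*(0) = -45 - 0 = -45.
Minor M_02 = (5)*(-10) - (-7)*(0) = -50 - 0 = -50.
det(Y) = (2)*(163) - (-1)*(-45) + (4)*(-50) = 326 - 45 - 200 = 81.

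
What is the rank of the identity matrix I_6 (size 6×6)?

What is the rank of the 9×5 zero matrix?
rank(I_6) = 6, rank(0) = 0

The identity I_6 has 6 columns that are the standard basis vectors e_1, …, e_6. These are linearly independent, so all 6 columns are pivots and rank(I_6) = 6.
The 9×5 zero matrix has every entry zero, so every row is the zero row and there are no pivots; rank(0) = 0.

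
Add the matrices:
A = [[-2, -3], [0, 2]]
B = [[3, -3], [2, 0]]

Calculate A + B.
[[1, -6], [2, 2]]

Add corresponding elements:
(-2)+(3)=1
(-3)+(-3)=-6
(0)+(2)=2
(2)+(0)=2
A + B = [[1, -6], [2, 2]]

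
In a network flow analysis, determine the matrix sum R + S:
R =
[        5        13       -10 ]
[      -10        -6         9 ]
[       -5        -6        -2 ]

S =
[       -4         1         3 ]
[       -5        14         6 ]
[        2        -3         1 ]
R + S =
[        1        14        -7 ]
[      -15         8        15 ]
[       -3        -9        -1 ]

Matrix addition is elementwise: (R+S)[i][j] = R[i][j] + S[i][j].
  (R+S)[0][0] = (5) + (-4) = 1
  (R+S)[0][1] = (13) + (1) = 14
  (R+S)[0][2] = (-10) + (3) = -7
  (R+S)[1][0] = (-10) + (-5) = -15
  (R+S)[1][1] = (-6) + (14) = 8
  (R+S)[1][2] = (9) + (6) = 15
  (R+S)[2][0] = (-5) + (2) = -3
  (R+S)[2][1] = (-6) + (-3) = -9
  (R+S)[2][2] = (-2) + (1) = -1
R + S =
[        1        14        -7 ]
[      -15         8        15 ]
[       -3        -9        -1 ]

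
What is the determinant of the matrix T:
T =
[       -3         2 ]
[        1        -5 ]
det(T) = 13

For a 2×2 matrix [[a, b], [c, d]], det = a*d - b*c.
det(T) = (-3)*(-5) - (2)*(1) = 15 - 2 = 13.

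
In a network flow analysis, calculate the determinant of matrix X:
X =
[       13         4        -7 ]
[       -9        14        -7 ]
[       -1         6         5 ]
det(X) = 1944

Expand along row 0 (cofactor expansion): det(X) = a*(e*i - f*h) - b*(d*i - f*g) + c*(d*h - e*g), where the 3×3 is [[a, b, c], [d, e, f], [g, h, i]].
Minor M_00 = (14)*(5) - (-7)*(6) = 70 + 42 = 112.
Minor M_01 = (-9)*(5) - (-7)*(-1) = -45 - 7 = -52.
Minor M_02 = (-9)*(6) - (14)*(-1) = -54 + 14 = -40.
det(X) = (13)*(112) - (4)*(-52) + (-7)*(-40) = 1456 + 208 + 280 = 1944.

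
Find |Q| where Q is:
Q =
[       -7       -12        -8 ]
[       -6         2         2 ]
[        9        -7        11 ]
det(Q) = -1452

Expand along row 0 (cofactor expansion): det(Q) = a*(e*i - f*h) - b*(d*i - f*g) + c*(d*h - e*g), where the 3×3 is [[a, b, c], [d, e, f], [g, h, i]].
Minor M_00 = (2)*(11) - (2)*(-7) = 22 + 14 = 36.
Minor M_01 = (-6)*(11) - (2)*(9) = -66 - 18 = -84.
Minor M_02 = (-6)*(-7) - (2)*(9) = 42 - 18 = 24.
det(Q) = (-7)*(36) - (-12)*(-84) + (-8)*(24) = -252 - 1008 - 192 = -1452.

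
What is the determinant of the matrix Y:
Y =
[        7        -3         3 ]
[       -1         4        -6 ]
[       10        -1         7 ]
det(Y) = 196

Expand along row 0 (cofactor expansion): det(Y) = a*(e*i - f*h) - b*(d*i - f*g) + c*(d*h - e*g), where the 3×3 is [[a, b, c], [d, e, f], [g, h, i]].
Minor M_00 = (4)*(7) - (-6)*(-1) = 28 - 6 = 22.
Minor M_01 = (-1)*(7) - (-6)*(10) = -7 + 60 = 53.
Minor M_02 = (-1)*(-1) - (4)*(10) = 1 - 40 = -39.
det(Y) = (7)*(22) - (-3)*(53) + (3)*(-39) = 154 + 159 - 117 = 196.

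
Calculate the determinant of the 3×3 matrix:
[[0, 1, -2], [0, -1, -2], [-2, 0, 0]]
8

Expansion along first row:
det = 0·det([[-1,-2],[0,0]]) - 1·det([[0,-2],[-2,0]]) + -2·det([[0,-1],[-2,0]])
    = 0·(-1·0 - -2·0) - 1·(0·0 - -2·-2) + -2·(0·0 - -1·-2)
    = 0·0 - 1·-4 + -2·-2
    = 0 + 4 + 4 = 8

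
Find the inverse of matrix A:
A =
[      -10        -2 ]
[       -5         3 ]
det(A) = -40
A⁻¹ =
[    -3/40     -1/20 ]
[     -1/8       1/4 ]

For a 2×2 matrix A = [[a, b], [c, d]] with det(A) ≠ 0, A⁻¹ = (1/det(A)) * [[d, -b], [-c, a]].
det(A) = (-10)*(3) - (-2)*(-5) = -30 - 10 = -40.
A⁻¹ = (1/-40) * [[3, 2], [5, -10]].
Dividing each entry by -40 and reducing:
A⁻¹ =
[    -3/40     -1/20 ]
[     -1/8       1/4 ]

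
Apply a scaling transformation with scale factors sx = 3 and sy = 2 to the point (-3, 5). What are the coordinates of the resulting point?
(-9, 10)

Scaling matrix:
[[3, 0], [0, 2]]
Result: (-3 × 3, 5 × 2) = (-9, 10)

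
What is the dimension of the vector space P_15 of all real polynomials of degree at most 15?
Dimension = 16

A polynomial of degree at most 15 can be written as a₀ + a₁x + a₂x² + … + a_15x^15, with 16 free coefficients a₀, …, a_15.
The set {1, x, x², …, x^15} is a basis: it spans P_15 (every such polynomial is a linear combination of these) and is linearly independent (a polynomial is zero iff all its coefficients are zero).
Therefore dim(P_15) = 15 + 1 = 16.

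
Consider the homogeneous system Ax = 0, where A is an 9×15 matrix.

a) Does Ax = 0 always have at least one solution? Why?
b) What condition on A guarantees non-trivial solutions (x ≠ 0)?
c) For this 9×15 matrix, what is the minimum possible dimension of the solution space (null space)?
a) Yes, x = 0 is always a solution. b) When A has linearly dependent columns (rank < n). c) Minimum nullity = 6.

a) x = 0 satisfies A·0 = 0, so the zero vector is always a solution.
b) Non-trivial solutions exist iff the columns of A are linearly dependent, equivalently rank(A) < n (the number of columns).
c) By rank-nullity, rank(A) + nullity(A) = n = 15. Since A has only 9 rows, rank(A) ≤ 9, so nullity(A) ≥ 15 - 9 = 6.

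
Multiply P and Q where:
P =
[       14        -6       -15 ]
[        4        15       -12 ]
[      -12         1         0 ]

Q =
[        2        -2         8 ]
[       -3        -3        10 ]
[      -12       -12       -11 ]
PQ =
[      226       170       217 ]
[      107        91       314 ]
[      -27        21       -86 ]

Matrix multiplication: (PQ)[i][j] = sum over k of P[i][k] * Q[k][j].
  (PQ)[0][0] = (14)*(2) + (-6)*(-3) + (-15)*(-12) = 226
  (PQ)[0][1] = (14)*(-2) + (-6)*(-3) + (-15)*(-12) = 170
  (PQ)[0][2] = (14)*(8) + (-6)*(10) + (-15)*(-11) = 217
  (PQ)[1][0] = (4)*(2) + (15)*(-3) + (-12)*(-12) = 107
  (PQ)[1][1] = (4)*(-2) + (15)*(-3) + (-12)*(-12) = 91
  (PQ)[1][2] = (4)*(8) + (15)*(10) + (-12)*(-11) = 314
  (PQ)[2][0] = (-12)*(2) + (1)*(-3) + (0)*(-12) = -27
  (PQ)[2][1] = (-12)*(-2) + (1)*(-3) + (0)*(-12) = 21
  (PQ)[2][2] = (-12)*(8) + (1)*(10) + (0)*(-11) = -86
PQ =
[      226       170       217 ]
[      107        91       314 ]
[      -27        21       -86 ]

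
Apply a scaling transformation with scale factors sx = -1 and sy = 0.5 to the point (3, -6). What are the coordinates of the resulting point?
(-3, -3.0)

Scaling matrix:
[[-1, 0], [0, 0.50]]
Result: (3 × -1, -6 × 0.5) = (-3, -3.0)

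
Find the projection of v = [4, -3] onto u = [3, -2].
[54/13, -36/13]

The projection of v onto u is proj_u(v) = ((v·u) / (u·u)) · u.
v·u = (4)*(3) + (-3)*(-2) = 18.
u·u = (3)*(3) + (-2)*(-2) = 13.
coefficient = 18 / 13 = 18/13.
proj_u(v) = 18/13 · [3, -2] = [54/13, -36/13].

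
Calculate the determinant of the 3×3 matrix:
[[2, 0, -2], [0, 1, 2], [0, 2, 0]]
-8

Expansion along first row:
det = 2·det([[1,2],[2,0]]) - 0·det([[0,2],[0,0]]) + -2·det([[0,1],[0,2]])
    = 2·(1·0 - 2·2) - 0·(0·0 - 2·0) + -2·(0·2 - 1·0)
    = 2·-4 - 0·0 + -2·0
    = -8 + 0 + 0 = -8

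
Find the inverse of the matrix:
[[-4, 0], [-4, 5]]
[[-1/4, 0], [-1/5, 1/5]]

For [[a,b],[c,d]], inverse = (1/det)·[[d,-b],[-c,a]]
det = -4·5 - 0·-4 = -20
Inverse = (1/-20)·[[5, 0], [4, -4]]
        = [[-1/4, 0], [-1/5, 1/5]]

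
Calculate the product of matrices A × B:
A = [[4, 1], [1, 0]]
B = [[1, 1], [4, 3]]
[[8, 7], [1, 1]]

Matrix multiplication:
C[0][0] = 4×1 + 1×4 = 8
C[0][1] = 4×1 + 1×3 = 7
C[1][0] = 1×1 + 0×4 = 1
C[1][1] = 1×1 + 0×3 = 1
Result: [[8, 7], [1, 1]]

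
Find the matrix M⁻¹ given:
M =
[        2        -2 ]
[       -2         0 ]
det(M) = -4
M⁻¹ =
[        0      -1/2 ]
[     -1/2      -1/2 ]

For a 2×2 matrix M = [[a, b], [c, d]] with det(M) ≠ 0, M⁻¹ = (1/det(M)) * [[d, -b], [-c, a]].
det(M) = (2)*(0) - (-2)*(-2) = 0 - 4 = -4.
M⁻¹ = (1/-4) * [[0, 2], [2, 2]].
Dividing each entry by -4 and reducing:
M⁻¹ =
[        0      -1/2 ]
[     -1/2      -1/2 ]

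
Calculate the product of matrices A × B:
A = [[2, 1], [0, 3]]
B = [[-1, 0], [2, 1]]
[[0, 1], [6, 3]]

Matrix multiplication:
C[0][0] = 2×-1 + 1×2 = 0
C[0][1] = 2×0 + 1×1 = 1
C[1][0] = 0×-1 + 3×2 = 6
C[1][1] = 0×0 + 3×1 = 3
Result: [[0, 1], [6, 3]]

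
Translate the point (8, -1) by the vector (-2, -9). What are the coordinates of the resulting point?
(6, -10)

Translation by (-2, -9):
x' = 8 + -2 = 6
y' = -1 + -9 = -10
Homogeneous matrix: [[1, 0, -2], [0, 1, -9], [0, 0, 1]]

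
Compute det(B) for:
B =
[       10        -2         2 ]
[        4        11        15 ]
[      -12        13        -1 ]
det(B) = -1340

Expand along row 0 (cofactor expansion): det(B) = a*(e*i - f*h) - b*(d*i - f*g) + c*(d*h - e*g), where the 3×3 is [[a, b, c], [d, e, f], [g, h, i]].
Minor M_00 = (11)*(-1) - (15)*(13) = -11 - 195 = -206.
Minor M_01 = (4)*(-1) - (15)*(-12) = -4 + 180 = 176.
Minor M_02 = (4)*(13) - (11)*(-12) = 52 + 132 = 184.
det(B) = (10)*(-206) - (-2)*(176) + (2)*(184) = -2060 + 352 + 368 = -1340.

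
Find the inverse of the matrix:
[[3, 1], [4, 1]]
[[-1, 1], [4, -3]]

For [[a,b],[c,d]], inverse = (1/det)·[[d,-b],[-c,a]]
det = 3·1 - 1·4 = -1
Inverse = (1/-1)·[[1, -1], [-4, 3]]
        = [[-1, 1], [4, -3]]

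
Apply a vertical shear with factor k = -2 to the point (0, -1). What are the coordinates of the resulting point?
(0, -1)

Shear matrix for vertical shear with factor k = -2:
[[1, 0], [-2, 1]]
Result: (0, -1) → (0, -1)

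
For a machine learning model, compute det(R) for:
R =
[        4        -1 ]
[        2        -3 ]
det(R) = -10

For a 2×2 matrix [[a, b], [c, d]], det = a*d - b*c.
det(R) = (4)*(-3) - (-1)*(2) = -12 + 2 = -10.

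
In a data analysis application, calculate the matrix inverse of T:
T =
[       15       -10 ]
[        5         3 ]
det(T) = 95
T⁻¹ =
[     3/95      2/19 ]
[    -1/19      3/19 ]

For a 2×2 matrix T = [[a, b], [c, d]] with det(T) ≠ 0, T⁻¹ = (1/det(T)) * [[d, -b], [-c, a]].
det(T) = (15)*(3) - (-10)*(5) = 45 + 50 = 95.
T⁻¹ = (1/95) * [[3, 10], [-5, 15]].
Dividing each entry by 95 and reducing:
T⁻¹ =
[     3/95      2/19 ]
[    -1/19      3/19 ]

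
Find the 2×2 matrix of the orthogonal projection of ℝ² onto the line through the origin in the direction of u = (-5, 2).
[[25/29, -10/29], [-10/29, 4/29]]

The orthogonal projection onto the line spanned by a nonzero vector u = (a, b) has matrix P = (u uᵀ) / (uᵀ u) = (1/(a² + b²)) · [[a², ab], [ab, b²]].
Here u = (-5, 2), so a² + b² = 25 + 4 = 29.
P = (1/29) · [[25, -10], [-10, 4]] = [[25/29, -10/29], [-10/29, 4/29]].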